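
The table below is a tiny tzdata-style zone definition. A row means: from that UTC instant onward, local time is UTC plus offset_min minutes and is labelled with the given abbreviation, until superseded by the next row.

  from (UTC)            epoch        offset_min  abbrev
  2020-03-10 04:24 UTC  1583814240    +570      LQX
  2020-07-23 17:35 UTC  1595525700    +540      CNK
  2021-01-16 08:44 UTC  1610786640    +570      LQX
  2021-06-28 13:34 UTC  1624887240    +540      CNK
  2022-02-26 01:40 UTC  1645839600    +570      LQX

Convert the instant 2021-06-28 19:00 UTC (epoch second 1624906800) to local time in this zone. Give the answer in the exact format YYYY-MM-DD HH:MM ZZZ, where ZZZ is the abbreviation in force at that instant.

2021-06-29 04:00 CNK

Query: 2021-06-28 19:00 UTC
Rule 4/5 (CNK, +09:00): 2021-06-28 13:34 UTC ≤ query < 2022-02-26 01:40 UTC
19·60 + 0 + 540 = 1680 min
1680 = 1·1440 + 240; 240 = 4·60 + 0 → 04:00, 2021-06-28 + 1 day = 2021-06-29
→ 2021-06-29 04:00 CNK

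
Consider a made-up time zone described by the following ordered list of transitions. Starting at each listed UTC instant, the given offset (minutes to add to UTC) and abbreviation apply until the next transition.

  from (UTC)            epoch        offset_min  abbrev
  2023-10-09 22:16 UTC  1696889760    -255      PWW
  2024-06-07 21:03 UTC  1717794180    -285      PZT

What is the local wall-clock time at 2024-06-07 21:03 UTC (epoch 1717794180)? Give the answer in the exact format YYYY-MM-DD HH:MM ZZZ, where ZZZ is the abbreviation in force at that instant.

2024-06-07 16:18 PZT

Query: 2024-06-07 21:03 UTC
Rule 2/2 (PZT, -04:45): 2024-06-07 21:03 UTC ≤ query < +∞
21·60 + 3 - 285 = 978 min
978 = 0·1440 + 978; 978 = 16·60 + 18 → 16:18, same day
→ 2024-06-07 16:18 PZT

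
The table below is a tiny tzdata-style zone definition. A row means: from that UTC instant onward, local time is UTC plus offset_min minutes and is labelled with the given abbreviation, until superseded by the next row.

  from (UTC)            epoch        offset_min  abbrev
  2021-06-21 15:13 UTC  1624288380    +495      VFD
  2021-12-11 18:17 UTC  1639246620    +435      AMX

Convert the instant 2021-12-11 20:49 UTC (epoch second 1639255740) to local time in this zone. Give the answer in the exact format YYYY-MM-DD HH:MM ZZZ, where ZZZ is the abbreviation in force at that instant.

2021-12-12 04:04 AMX

Query: 2021-12-11 20:49 UTC
Rule 2/2 (AMX, +07:15): 2021-12-11 18:17 UTC ≤ query < +∞
20·60 + 49 + 435 = 1684 min
1684 = 1·1440 + 244; 244 = 4·60 + 4 → 04:04, 2021-12-11 + 1 day = 2021-12-12
→ 2021-12-12 04:04 AMX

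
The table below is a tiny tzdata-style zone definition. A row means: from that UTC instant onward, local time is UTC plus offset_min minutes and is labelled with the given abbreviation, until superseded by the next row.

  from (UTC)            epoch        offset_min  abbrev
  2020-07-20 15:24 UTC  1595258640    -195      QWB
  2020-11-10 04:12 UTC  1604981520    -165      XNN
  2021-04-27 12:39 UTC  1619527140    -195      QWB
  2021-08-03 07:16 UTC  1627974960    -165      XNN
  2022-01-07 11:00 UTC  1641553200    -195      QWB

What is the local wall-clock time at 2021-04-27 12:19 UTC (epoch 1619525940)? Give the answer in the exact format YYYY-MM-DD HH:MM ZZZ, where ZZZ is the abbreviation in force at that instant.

2021-04-27 09:34 XNN

Query: 2021-04-27 12:19 UTC
Rule 2/5 (XNN, -02:45): 2020-11-10 04:12 UTC ≤ query < 2021-04-27 12:39 UTC
12·60 + 19 - 165 = 574 min
574 = 0·1440 + 574; 574 = 9·60 + 34 → 09:34, same day
→ 2021-04-27 09:34 XNN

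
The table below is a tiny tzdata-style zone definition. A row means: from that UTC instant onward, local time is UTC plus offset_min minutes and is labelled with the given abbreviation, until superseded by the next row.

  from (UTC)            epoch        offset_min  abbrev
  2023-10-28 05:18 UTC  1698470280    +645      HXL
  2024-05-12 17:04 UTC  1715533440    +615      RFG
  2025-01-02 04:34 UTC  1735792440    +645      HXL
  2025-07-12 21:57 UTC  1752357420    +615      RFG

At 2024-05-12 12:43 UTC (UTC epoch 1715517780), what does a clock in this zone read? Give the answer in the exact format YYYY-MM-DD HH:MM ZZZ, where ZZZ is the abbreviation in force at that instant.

2024-05-12 23:28 HXL

Query: 2024-05-12 12:43 UTC
Rule 1/4 (HXL, +10:45): 2023-10-28 05:18 UTC ≤ query < 2024-05-12 17:04 UTC
12·60 + 43 + 645 = 1408 min
1408 = 0·1440 + 1408; 1408 = 23·60 + 28 → 23:28, same day
→ 2024-05-12 23:28 HXL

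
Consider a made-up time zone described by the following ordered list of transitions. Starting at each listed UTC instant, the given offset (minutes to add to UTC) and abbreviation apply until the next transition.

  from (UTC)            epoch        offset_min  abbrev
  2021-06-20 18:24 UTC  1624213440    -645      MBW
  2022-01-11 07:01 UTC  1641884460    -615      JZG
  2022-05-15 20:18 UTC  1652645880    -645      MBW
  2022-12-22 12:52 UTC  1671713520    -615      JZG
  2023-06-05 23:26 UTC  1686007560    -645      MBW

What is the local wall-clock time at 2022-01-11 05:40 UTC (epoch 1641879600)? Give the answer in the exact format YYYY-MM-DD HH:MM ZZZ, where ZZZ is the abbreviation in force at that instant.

2022-01-10 18:55 MBW

Query: 2022-01-11 05:40 UTC
Rule 1/5 (MBW, -10:45): 2021-06-20 18:24 UTC ≤ query < 2022-01-11 07:01 UTC
5·60 + 40 - 645 = -305 min
-305 = -1·1440 + 1135; 1135 = 18·60 + 55 → 18:55, 2022-01-11 - 1 day = 2022-01-10
→ 2022-01-10 18:55 MBW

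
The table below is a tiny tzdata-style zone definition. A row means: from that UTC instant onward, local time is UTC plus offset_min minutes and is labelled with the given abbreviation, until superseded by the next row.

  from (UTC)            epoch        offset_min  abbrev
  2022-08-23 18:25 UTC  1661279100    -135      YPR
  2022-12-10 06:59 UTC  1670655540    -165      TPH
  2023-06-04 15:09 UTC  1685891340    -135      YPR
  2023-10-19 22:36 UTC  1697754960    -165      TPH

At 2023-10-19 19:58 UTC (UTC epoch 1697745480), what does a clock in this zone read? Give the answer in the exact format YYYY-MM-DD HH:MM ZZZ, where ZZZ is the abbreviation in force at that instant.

2023-10-19 17:43 YPR

Query: 2023-10-19 19:58 UTC
Rule 3/4 (YPR, -02:15): 2023-06-04 15:09 UTC ≤ query < 2023-10-19 22:36 UTC
19·60 + 58 - 135 = 1063 min
1063 = 0·1440 + 1063; 1063 = 17·60 + 43 → 17:43, same day
→ 2023-10-19 17:43 YPR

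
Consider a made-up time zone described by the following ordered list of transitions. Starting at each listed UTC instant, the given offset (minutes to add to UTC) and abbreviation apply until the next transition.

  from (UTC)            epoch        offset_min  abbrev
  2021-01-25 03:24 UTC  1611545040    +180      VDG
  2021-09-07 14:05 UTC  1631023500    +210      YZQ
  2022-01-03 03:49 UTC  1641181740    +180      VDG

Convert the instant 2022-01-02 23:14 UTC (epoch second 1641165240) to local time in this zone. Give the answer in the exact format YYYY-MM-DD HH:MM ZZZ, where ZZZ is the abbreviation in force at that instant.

2022-01-03 02:44 YZQ

Query: 2022-01-02 23:14 UTC
Rule 2/3 (YZQ, +03:30): 2021-09-07 14:05 UTC ≤ query < 2022-01-03 03:49 UTC
23·60 + 14 + 210 = 1604 min
1604 = 1·1440 + 164; 164 = 2·60 + 44 → 02:44, 2022-01-02 + 1 day = 2022-01-03
→ 2022-01-03 02:44 YZQ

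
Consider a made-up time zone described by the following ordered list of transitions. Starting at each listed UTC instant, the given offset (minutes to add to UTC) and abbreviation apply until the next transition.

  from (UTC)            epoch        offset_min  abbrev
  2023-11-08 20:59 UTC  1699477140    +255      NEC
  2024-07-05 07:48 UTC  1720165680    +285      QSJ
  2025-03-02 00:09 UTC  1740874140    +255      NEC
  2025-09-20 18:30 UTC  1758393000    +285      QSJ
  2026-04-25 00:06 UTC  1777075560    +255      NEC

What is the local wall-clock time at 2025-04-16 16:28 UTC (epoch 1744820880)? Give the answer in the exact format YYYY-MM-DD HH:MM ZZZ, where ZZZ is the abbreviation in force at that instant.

Query: 2025-04-16 16:28 UTC
Rule 3/5 (NEC, +04:15): 2025-03-02 00:09 UTC ≤ query < 2025-09-20 18:30 UTC
16·60 + 28 + 255 = 1243 min
1243 = 0·1440 + 1243; 1243 = 20·60 + 43 → 20:43, same day
→ 2025-04-16 20:43 NEC

2025-04-16 20:43 NEC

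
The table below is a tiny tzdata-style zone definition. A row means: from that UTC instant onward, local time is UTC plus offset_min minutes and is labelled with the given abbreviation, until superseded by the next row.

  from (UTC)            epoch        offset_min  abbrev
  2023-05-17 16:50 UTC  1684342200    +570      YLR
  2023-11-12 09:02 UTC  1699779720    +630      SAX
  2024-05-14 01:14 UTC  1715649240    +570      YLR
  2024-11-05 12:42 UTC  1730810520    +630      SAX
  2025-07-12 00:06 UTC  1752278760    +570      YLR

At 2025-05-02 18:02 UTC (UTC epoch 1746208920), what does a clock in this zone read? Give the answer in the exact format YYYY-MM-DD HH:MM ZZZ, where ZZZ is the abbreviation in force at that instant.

Query: 2025-05-02 18:02 UTC
Rule 4/5 (SAX, +10:30): 2024-11-05 12:42 UTC ≤ query < 2025-07-12 00:06 UTC
18·60 + 2 + 630 = 1712 min
1712 = 1·1440 + 272; 272 = 4·60 + 32 → 04:32, 2025-05-02 + 1 day = 2025-05-03
→ 2025-05-03 04:32 SAX

2025-05-03 04:32 SAX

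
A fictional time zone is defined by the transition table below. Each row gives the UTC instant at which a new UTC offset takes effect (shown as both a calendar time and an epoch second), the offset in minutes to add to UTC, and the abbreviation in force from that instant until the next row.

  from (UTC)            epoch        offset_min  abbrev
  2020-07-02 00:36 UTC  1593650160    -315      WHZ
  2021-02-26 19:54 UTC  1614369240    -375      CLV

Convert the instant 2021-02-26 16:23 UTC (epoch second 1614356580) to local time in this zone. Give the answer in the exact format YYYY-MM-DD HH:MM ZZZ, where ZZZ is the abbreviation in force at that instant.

Query: 2021-02-26 16:23 UTC
Rule 1/2 (WHZ, -05:15): 2020-07-02 00:36 UTC ≤ query < 2021-02-26 19:54 UTC
16·60 + 23 - 315 = 668 min
668 = 0·1440 + 668; 668 = 11·60 + 8 → 11:08, same day
→ 2021-02-26 11:08 WHZ

2021-02-26 11:08 WHZ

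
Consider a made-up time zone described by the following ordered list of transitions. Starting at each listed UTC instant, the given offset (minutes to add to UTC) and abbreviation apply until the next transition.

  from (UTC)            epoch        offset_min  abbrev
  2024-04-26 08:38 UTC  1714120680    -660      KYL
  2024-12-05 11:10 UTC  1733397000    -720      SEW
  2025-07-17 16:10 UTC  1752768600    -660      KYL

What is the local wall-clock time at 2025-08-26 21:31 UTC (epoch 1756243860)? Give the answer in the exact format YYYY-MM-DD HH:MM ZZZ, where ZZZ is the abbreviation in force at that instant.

2025-08-26 10:31 KYL

Query: 2025-08-26 21:31 UTC
Rule 3/3 (KYL, -11:00): 2025-07-17 16:10 UTC ≤ query < +∞
21·60 + 31 - 660 = 631 min
631 = 0·1440 + 631; 631 = 10·60 + 31 → 10:31, same day
→ 2025-08-26 10:31 KYL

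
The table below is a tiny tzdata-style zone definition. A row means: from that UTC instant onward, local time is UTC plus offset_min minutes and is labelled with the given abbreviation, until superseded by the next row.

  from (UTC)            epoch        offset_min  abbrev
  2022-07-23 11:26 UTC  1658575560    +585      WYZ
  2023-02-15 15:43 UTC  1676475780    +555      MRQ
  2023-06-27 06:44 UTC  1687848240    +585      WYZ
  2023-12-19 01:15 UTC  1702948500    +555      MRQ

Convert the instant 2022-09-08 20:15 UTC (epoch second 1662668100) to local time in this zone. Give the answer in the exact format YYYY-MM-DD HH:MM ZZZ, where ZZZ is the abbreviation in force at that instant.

2022-09-09 06:00 WYZ

Query: 2022-09-08 20:15 UTC
Rule 1/4 (WYZ, +09:45): 2022-07-23 11:26 UTC ≤ query < 2023-02-15 15:43 UTC
20·60 + 15 + 585 = 1800 min
1800 = 1·1440 + 360; 360 = 6·60 + 0 → 06:00, 2022-09-08 + 1 day = 2022-09-09
→ 2022-09-09 06:00 WYZ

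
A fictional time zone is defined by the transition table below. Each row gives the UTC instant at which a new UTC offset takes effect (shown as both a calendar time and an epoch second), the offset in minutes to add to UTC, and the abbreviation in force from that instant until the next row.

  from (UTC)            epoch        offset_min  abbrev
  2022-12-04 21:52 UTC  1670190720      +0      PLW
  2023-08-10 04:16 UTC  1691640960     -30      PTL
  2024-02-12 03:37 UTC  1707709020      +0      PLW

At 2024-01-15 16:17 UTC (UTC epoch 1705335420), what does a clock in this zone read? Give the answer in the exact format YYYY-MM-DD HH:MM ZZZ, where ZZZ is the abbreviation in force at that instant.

2024-01-15 15:47 PTL

Query: 2024-01-15 16:17 UTC
Rule 2/3 (PTL, -00:30): 2023-08-10 04:16 UTC ≤ query < 2024-02-12 03:37 UTC
16·60 + 17 - 30 = 947 min
947 = 0·1440 + 947; 947 = 15·60 + 47 → 15:47, same day
→ 2024-01-15 15:47 PTL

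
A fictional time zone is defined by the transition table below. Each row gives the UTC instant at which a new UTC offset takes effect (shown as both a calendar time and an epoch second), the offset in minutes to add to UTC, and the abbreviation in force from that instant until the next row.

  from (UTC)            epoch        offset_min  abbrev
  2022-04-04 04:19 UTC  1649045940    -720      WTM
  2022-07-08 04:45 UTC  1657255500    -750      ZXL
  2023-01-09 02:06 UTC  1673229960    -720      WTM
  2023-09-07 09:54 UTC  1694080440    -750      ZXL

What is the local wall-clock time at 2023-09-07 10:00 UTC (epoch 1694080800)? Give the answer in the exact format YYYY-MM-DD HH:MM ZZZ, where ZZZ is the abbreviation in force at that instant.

Query: 2023-09-07 10:00 UTC
Rule 4/4 (ZXL, -12:30): 2023-09-07 09:54 UTC ≤ query < +∞
10·60 + 0 - 750 = -150 min
-150 = -1·1440 + 1290; 1290 = 21·60 + 30 → 21:30, 2023-09-07 - 1 day = 2023-09-06
→ 2023-09-06 21:30 ZXL

2023-09-06 21:30 ZXL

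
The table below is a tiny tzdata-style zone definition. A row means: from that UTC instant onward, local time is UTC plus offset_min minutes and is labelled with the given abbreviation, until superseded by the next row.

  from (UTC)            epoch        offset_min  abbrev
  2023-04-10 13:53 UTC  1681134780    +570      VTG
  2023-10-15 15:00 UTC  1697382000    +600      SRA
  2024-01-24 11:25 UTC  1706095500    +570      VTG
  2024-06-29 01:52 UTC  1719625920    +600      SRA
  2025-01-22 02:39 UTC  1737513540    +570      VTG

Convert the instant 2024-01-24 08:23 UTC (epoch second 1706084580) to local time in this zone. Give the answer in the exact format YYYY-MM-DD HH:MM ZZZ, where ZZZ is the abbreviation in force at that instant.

2024-01-24 18:23 SRA

Query: 2024-01-24 08:23 UTC
Rule 2/5 (SRA, +10:00): 2023-10-15 15:00 UTC ≤ query < 2024-01-24 11:25 UTC
8·60 + 23 + 600 = 1103 min
1103 = 0·1440 + 1103; 1103 = 18·60 + 23 → 18:23, same day
→ 2024-01-24 18:23 SRA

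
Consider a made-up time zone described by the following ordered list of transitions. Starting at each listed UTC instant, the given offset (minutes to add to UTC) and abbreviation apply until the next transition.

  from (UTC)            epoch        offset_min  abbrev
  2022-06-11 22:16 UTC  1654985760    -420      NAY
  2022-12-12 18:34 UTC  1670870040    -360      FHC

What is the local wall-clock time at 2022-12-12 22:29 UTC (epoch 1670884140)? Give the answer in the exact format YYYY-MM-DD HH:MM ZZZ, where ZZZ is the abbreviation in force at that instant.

Query: 2022-12-12 22:29 UTC
Rule 2/2 (FHC, -06:00): 2022-12-12 18:34 UTC ≤ query < +∞
22·60 + 29 - 360 = 989 min
989 = 0·1440 + 989; 989 = 16·60 + 29 → 16:29, same day
→ 2022-12-12 16:29 FHC

2022-12-12 16:29 FHC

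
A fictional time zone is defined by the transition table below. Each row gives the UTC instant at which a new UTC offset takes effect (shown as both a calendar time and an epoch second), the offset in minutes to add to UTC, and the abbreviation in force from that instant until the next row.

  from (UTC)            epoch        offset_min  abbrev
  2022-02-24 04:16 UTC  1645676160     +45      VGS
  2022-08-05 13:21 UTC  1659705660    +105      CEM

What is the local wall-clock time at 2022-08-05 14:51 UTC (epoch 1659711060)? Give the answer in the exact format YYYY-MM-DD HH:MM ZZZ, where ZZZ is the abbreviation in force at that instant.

2022-08-05 16:36 CEM

Query: 2022-08-05 14:51 UTC
Rule 2/2 (CEM, +01:45): 2022-08-05 13:21 UTC ≤ query < +∞
14·60 + 51 + 105 = 996 min
996 = 0·1440 + 996; 996 = 16·60 + 36 → 16:36, same day
→ 2022-08-05 16:36 CEM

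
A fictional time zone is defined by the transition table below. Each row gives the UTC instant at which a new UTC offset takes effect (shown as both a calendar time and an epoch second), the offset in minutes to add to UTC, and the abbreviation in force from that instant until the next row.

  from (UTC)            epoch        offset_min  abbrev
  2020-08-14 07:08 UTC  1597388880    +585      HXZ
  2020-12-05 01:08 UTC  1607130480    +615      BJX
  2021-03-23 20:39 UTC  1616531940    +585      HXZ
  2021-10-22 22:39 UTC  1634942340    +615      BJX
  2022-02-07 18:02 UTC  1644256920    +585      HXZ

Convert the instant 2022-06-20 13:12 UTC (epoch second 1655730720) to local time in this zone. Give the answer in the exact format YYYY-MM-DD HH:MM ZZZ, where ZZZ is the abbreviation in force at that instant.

Query: 2022-06-20 13:12 UTC
Rule 5/5 (HXZ, +09:45): 2022-02-07 18:02 UTC ≤ query < +∞
13·60 + 12 + 585 = 1377 min
1377 = 0·1440 + 1377; 1377 = 22·60 + 57 → 22:57, same day
→ 2022-06-20 22:57 HXZ

2022-06-20 22:57 HXZ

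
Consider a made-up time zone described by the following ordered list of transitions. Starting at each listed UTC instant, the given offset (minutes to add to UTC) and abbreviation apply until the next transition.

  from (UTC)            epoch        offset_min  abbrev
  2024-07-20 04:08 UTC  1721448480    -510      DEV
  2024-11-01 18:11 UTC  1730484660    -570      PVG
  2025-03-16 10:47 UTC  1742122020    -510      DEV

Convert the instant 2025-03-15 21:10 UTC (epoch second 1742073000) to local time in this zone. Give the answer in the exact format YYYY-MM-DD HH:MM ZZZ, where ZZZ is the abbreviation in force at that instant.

2025-03-15 11:40 PVG

Query: 2025-03-15 21:10 UTC
Rule 2/3 (PVG, -09:30): 2024-11-01 18:11 UTC ≤ query < 2025-03-16 10:47 UTC
21·60 + 10 - 570 = 700 min
700 = 0·1440 + 700; 700 = 11·60 + 40 → 11:40, same day
→ 2025-03-15 11:40 PVG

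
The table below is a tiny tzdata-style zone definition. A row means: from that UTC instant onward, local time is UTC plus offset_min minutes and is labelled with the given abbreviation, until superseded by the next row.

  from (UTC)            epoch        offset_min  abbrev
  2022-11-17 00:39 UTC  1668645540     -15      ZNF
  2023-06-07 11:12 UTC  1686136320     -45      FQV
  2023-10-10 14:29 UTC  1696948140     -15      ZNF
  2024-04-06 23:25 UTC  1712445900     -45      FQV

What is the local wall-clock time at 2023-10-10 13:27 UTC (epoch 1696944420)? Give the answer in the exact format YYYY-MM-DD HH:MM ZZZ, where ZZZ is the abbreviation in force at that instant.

Query: 2023-10-10 13:27 UTC
Rule 2/4 (FQV, -00:45): 2023-06-07 11:12 UTC ≤ query < 2023-10-10 14:29 UTC
13·60 + 27 - 45 = 762 min
762 = 0·1440 + 762; 762 = 12·60 + 42 → 12:42, same day
→ 2023-10-10 12:42 FQV

2023-10-10 12:42 FQV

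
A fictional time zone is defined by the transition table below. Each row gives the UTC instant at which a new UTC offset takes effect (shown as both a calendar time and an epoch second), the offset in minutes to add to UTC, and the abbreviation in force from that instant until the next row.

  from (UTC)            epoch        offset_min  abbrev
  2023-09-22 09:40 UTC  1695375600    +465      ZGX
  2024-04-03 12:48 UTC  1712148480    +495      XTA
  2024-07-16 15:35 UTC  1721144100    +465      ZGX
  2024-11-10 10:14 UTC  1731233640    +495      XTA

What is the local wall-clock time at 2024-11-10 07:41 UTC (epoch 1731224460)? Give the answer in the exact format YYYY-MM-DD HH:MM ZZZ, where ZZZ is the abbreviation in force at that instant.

2024-11-10 15:26 ZGX

Query: 2024-11-10 07:41 UTC
Rule 3/4 (ZGX, +07:45): 2024-07-16 15:35 UTC ≤ query < 2024-11-10 10:14 UTC
7·60 + 41 + 465 = 926 min
926 = 0·1440 + 926; 926 = 15·60 + 26 → 15:26, same day
→ 2024-11-10 15:26 ZGX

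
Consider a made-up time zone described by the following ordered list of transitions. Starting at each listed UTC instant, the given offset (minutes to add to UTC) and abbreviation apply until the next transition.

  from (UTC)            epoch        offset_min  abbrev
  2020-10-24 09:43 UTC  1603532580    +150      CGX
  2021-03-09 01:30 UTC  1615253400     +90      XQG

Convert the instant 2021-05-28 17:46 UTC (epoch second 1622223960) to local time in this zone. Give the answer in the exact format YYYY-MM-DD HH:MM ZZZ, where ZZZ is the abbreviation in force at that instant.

2021-05-28 19:16 XQG

Query: 2021-05-28 17:46 UTC
Rule 2/2 (XQG, +01:30): 2021-03-09 01:30 UTC ≤ query < +∞
17·60 + 46 + 90 = 1156 min
1156 = 0·1440 + 1156; 1156 = 19·60 + 16 → 19:16, same day
→ 2021-05-28 19:16 XQG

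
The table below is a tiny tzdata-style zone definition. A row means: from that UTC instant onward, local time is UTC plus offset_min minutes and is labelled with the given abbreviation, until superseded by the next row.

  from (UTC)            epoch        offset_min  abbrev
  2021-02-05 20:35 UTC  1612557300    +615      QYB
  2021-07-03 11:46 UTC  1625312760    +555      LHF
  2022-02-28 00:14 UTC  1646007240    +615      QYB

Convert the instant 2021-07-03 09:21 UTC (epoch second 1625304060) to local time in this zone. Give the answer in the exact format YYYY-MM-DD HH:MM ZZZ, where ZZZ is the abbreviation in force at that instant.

Query: 2021-07-03 09:21 UTC
Rule 1/3 (QYB, +10:15): 2021-02-05 20:35 UTC ≤ query < 2021-07-03 11:46 UTC
9·60 + 21 + 615 = 1176 min
1176 = 0·1440 + 1176; 1176 = 19·60 + 36 → 19:36, same day
→ 2021-07-03 19:36 QYB

2021-07-03 19:36 QYB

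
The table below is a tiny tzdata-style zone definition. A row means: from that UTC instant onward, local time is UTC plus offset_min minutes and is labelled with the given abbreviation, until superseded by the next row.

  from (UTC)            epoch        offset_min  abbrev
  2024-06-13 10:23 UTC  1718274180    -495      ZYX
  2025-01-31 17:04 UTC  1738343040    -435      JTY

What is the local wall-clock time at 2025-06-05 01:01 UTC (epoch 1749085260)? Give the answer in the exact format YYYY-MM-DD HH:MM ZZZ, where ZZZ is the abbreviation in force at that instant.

Query: 2025-06-05 01:01 UTC
Rule 2/2 (JTY, -07:15): 2025-01-31 17:04 UTC ≤ query < +∞
1·60 + 1 - 435 = -374 min
-374 = -1·1440 + 1066; 1066 = 17·60 + 46 → 17:46, 2025-06-05 - 1 day = 2025-06-04
→ 2025-06-04 17:46 JTY

2025-06-04 17:46 JTY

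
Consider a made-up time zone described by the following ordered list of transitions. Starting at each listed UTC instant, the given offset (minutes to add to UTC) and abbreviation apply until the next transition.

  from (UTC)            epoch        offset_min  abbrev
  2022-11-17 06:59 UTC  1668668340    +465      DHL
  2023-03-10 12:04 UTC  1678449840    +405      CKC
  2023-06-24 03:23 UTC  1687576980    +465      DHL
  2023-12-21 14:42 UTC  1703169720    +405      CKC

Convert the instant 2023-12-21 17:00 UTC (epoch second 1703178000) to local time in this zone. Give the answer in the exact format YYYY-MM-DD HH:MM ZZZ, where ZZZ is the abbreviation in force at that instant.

2023-12-21 23:45 CKC

Query: 2023-12-21 17:00 UTC
Rule 4/4 (CKC, +06:45): 2023-12-21 14:42 UTC ≤ query < +∞
17·60 + 0 + 405 = 1425 min
1425 = 0·1440 + 1425; 1425 = 23·60 + 45 → 23:45, same day
→ 2023-12-21 23:45 CKC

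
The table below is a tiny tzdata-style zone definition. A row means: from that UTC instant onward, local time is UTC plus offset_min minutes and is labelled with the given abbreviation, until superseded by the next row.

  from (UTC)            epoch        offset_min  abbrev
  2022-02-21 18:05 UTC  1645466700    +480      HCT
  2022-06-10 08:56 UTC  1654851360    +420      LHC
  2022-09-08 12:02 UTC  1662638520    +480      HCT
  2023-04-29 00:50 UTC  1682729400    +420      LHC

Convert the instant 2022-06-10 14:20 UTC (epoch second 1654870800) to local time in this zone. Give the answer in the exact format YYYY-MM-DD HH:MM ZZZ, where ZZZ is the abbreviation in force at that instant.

2022-06-10 21:20 LHC

Query: 2022-06-10 14:20 UTC
Rule 2/4 (LHC, +07:00): 2022-06-10 08:56 UTC ≤ query < 2022-09-08 12:02 UTC
14·60 + 20 + 420 = 1280 min
1280 = 0·1440 + 1280; 1280 = 21·60 + 20 → 21:20, same day
→ 2022-06-10 21:20 LHC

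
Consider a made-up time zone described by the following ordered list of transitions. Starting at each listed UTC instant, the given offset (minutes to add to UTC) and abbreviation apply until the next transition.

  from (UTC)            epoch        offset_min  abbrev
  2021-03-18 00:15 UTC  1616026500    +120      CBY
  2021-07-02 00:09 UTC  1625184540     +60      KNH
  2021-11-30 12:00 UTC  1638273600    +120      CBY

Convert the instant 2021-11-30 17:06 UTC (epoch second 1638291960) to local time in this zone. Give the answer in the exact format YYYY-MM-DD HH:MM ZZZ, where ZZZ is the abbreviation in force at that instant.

2021-11-30 19:06 CBY

Query: 2021-11-30 17:06 UTC
Rule 3/3 (CBY, +02:00): 2021-11-30 12:00 UTC ≤ query < +∞
17·60 + 6 + 120 = 1146 min
1146 = 0·1440 + 1146; 1146 = 19·60 + 6 → 19:06, same day
→ 2021-11-30 19:06 CBY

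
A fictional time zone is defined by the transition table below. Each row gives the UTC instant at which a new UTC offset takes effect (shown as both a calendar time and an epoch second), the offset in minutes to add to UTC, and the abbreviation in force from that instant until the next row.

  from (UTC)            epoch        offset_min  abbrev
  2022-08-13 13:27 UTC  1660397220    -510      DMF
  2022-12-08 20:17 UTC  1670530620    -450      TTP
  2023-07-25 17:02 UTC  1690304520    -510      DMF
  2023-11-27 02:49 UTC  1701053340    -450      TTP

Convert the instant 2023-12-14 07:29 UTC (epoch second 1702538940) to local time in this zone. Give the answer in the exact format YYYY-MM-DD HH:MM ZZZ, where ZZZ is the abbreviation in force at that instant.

Query: 2023-12-14 07:29 UTC
Rule 4/4 (TTP, -07:30): 2023-11-27 02:49 UTC ≤ query < +∞
7·60 + 29 - 450 = -1 min
-1 = -1·1440 + 1439; 1439 = 23·60 + 59 → 23:59, 2023-12-14 - 1 day = 2023-12-13
→ 2023-12-13 23:59 TTP

2023-12-13 23:59 TTP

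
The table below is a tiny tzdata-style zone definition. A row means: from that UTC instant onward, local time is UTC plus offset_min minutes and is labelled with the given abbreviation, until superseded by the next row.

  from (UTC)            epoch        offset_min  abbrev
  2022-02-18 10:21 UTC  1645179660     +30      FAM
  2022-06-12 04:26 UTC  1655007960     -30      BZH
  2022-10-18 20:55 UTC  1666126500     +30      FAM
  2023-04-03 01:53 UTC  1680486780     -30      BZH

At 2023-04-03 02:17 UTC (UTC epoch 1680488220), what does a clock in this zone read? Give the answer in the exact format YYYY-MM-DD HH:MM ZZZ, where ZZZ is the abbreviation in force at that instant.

2023-04-03 01:47 BZH

Query: 2023-04-03 02:17 UTC
Rule 4/4 (BZH, -00:30): 2023-04-03 01:53 UTC ≤ query < +∞
2·60 + 17 - 30 = 107 min
107 = 0·1440 + 107; 107 = 1·60 + 47 → 01:47, same day
→ 2023-04-03 01:47 BZH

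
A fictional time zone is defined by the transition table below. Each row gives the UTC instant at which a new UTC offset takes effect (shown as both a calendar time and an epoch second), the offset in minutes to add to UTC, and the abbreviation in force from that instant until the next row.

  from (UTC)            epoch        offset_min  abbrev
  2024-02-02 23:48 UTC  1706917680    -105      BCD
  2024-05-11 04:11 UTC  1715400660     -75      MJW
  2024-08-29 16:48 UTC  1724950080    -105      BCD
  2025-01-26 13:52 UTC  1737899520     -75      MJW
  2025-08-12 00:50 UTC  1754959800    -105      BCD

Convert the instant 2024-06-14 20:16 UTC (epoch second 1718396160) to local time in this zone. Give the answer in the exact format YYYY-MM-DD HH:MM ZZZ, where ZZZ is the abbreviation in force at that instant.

2024-06-14 19:01 MJW

Query: 2024-06-14 20:16 UTC
Rule 2/5 (MJW, -01:15): 2024-05-11 04:11 UTC ≤ query < 2024-08-29 16:48 UTC
20·60 + 16 - 75 = 1141 min
1141 = 0·1440 + 1141; 1141 = 19·60 + 1 → 19:01, same day
→ 2024-06-14 19:01 MJW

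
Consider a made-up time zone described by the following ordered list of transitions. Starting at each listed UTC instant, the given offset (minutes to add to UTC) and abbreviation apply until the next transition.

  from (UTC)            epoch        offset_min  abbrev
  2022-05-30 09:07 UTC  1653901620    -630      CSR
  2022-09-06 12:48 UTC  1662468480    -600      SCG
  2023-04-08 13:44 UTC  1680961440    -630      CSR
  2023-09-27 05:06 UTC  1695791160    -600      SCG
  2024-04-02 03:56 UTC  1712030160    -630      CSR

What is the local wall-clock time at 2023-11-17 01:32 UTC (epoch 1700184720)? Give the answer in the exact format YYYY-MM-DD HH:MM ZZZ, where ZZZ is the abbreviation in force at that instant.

2023-11-16 15:32 SCG

Query: 2023-11-17 01:32 UTC
Rule 4/5 (SCG, -10:00): 2023-09-27 05:06 UTC ≤ query < 2024-04-02 03:56 UTC
1·60 + 32 - 600 = -508 min
-508 = -1·1440 + 932; 932 = 15·60 + 32 → 15:32, 2023-11-17 - 1 day = 2023-11-16
→ 2023-11-16 15:32 SCG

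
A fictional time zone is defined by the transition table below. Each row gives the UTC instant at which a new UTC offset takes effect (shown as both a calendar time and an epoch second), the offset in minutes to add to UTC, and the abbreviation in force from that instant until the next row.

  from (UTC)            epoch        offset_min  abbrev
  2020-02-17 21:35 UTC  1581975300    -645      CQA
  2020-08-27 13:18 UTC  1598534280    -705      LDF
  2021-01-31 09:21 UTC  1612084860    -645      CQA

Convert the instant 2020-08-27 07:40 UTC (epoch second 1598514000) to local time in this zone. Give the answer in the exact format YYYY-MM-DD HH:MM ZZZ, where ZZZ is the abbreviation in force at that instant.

Query: 2020-08-27 07:40 UTC
Rule 1/3 (CQA, -10:45): 2020-02-17 21:35 UTC ≤ query < 2020-08-27 13:18 UTC
7·60 + 40 - 645 = -185 min
-185 = -1·1440 + 1255; 1255 = 20·60 + 55 → 20:55, 2020-08-27 - 1 day = 2020-08-26
→ 2020-08-26 20:55 CQA

2020-08-26 20:55 CQA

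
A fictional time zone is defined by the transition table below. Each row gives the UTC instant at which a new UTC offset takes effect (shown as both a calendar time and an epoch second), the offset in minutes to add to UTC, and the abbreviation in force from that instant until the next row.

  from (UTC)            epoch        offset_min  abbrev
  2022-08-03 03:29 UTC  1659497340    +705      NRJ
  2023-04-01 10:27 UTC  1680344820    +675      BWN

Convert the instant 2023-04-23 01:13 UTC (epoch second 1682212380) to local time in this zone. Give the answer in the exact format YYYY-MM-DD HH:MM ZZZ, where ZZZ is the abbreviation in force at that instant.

Query: 2023-04-23 01:13 UTC
Rule 2/2 (BWN, +11:15): 2023-04-01 10:27 UTC ≤ query < +∞
1·60 + 13 + 675 = 748 min
748 = 0·1440 + 748; 748 = 12·60 + 28 → 12:28, same day
→ 2023-04-23 12:28 BWN

2023-04-23 12:28 BWN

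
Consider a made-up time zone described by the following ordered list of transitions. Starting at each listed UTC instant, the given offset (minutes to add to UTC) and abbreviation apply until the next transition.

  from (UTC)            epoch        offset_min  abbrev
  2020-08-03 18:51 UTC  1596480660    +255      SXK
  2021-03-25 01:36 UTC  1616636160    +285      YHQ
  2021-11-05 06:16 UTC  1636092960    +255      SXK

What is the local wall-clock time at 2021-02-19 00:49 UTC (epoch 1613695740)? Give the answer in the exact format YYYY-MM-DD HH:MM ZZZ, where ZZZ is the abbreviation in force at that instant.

2021-02-19 05:04 SXK

Query: 2021-02-19 00:49 UTC
Rule 1/3 (SXK, +04:15): 2020-08-03 18:51 UTC ≤ query < 2021-03-25 01:36 UTC
0·60 + 49 + 255 = 304 min
304 = 0·1440 + 304; 304 = 5·60 + 4 → 05:04, same day
→ 2021-02-19 05:04 SXK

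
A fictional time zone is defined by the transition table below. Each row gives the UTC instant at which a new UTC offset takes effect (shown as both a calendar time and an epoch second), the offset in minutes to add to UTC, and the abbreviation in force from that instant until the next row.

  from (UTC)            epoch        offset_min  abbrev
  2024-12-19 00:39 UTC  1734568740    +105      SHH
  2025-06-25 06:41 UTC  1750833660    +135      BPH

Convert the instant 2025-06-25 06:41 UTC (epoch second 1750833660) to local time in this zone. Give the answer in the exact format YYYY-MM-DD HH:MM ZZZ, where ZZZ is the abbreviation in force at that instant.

Query: 2025-06-25 06:41 UTC
Rule 2/2 (BPH, +02:15): 2025-06-25 06:41 UTC ≤ query < +∞
6·60 + 41 + 135 = 536 min
536 = 0·1440 + 536; 536 = 8·60 + 56 → 08:56, same day
→ 2025-06-25 08:56 BPH

2025-06-25 08:56 BPH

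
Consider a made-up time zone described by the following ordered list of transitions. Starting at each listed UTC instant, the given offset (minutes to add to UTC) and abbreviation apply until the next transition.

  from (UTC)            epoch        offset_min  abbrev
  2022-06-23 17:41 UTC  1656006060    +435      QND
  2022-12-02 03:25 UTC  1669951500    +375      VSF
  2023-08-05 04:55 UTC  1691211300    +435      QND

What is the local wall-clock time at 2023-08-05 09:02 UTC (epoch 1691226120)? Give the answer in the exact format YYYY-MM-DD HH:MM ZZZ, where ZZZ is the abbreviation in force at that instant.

Query: 2023-08-05 09:02 UTC
Rule 3/3 (QND, +07:15): 2023-08-05 04:55 UTC ≤ query < +∞
9·60 + 2 + 435 = 977 min
977 = 0·1440 + 977; 977 = 16·60 + 17 → 16:17, same day
→ 2023-08-05 16:17 QND

2023-08-05 16:17 QND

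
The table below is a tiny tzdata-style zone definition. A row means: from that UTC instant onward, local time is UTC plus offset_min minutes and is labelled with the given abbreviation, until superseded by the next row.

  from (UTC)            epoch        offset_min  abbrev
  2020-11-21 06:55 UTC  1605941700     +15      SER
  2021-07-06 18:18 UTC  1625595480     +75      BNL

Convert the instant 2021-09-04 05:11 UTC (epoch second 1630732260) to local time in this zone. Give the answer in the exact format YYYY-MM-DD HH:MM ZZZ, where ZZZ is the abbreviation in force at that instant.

2021-09-04 06:26 BNL

Query: 2021-09-04 05:11 UTC
Rule 2/2 (BNL, +01:15): 2021-07-06 18:18 UTC ≤ query < +∞
5·60 + 11 + 75 = 386 min
386 = 0·1440 + 386; 386 = 6·60 + 26 → 06:26, same day
→ 2021-09-04 06:26 BNL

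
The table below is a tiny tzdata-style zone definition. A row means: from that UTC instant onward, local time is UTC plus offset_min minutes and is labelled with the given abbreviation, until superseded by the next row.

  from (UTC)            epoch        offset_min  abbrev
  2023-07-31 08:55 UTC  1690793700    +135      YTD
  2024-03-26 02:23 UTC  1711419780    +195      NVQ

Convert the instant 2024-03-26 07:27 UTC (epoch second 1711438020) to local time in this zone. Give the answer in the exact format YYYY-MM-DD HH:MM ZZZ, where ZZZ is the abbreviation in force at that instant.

Query: 2024-03-26 07:27 UTC
Rule 2/2 (NVQ, +03:15): 2024-03-26 02:23 UTC ≤ query < +∞
7·60 + 27 + 195 = 642 min
642 = 0·1440 + 642; 642 = 10·60 + 42 → 10:42, same day
→ 2024-03-26 10:42 NVQ

2024-03-26 10:42 NVQ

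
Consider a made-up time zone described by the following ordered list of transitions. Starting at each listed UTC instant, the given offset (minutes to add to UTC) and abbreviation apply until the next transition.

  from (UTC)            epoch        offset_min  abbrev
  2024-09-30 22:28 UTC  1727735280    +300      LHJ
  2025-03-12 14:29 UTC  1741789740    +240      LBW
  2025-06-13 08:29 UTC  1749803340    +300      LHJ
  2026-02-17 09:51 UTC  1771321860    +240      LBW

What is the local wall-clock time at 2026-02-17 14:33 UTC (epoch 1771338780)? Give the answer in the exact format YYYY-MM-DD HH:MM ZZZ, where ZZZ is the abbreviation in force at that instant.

2026-02-17 18:33 LBW

Query: 2026-02-17 14:33 UTC
Rule 4/4 (LBW, +04:00): 2026-02-17 09:51 UTC ≤ query < +∞
14·60 + 33 + 240 = 1113 min
1113 = 0·1440 + 1113; 1113 = 18·60 + 33 → 18:33, same day
→ 2026-02-17 18:33 LBW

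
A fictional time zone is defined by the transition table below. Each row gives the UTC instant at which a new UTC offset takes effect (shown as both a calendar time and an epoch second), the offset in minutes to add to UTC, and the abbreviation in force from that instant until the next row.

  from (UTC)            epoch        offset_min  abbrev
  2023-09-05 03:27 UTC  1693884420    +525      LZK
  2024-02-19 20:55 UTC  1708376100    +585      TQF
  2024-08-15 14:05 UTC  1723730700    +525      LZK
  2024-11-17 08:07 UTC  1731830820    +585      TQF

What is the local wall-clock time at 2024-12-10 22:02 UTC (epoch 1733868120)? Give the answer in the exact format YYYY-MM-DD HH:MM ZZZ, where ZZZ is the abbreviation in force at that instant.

Query: 2024-12-10 22:02 UTC
Rule 4/4 (TQF, +09:45): 2024-11-17 08:07 UTC ≤ query < +∞
22·60 + 2 + 585 = 1907 min
1907 = 1·1440 + 467; 467 = 7·60 + 47 → 07:47, 2024-12-10 + 1 day = 2024-12-11
→ 2024-12-11 07:47 TQF

2024-12-11 07:47 TQF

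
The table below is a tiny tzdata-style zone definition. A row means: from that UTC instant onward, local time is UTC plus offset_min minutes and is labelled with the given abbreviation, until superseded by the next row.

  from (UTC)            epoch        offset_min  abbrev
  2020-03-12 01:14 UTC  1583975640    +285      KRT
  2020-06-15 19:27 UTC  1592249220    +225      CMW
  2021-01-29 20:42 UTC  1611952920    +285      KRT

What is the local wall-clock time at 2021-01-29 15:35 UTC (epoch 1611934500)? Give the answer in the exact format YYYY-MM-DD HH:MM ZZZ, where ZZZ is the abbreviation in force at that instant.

2021-01-29 19:20 CMW

Query: 2021-01-29 15:35 UTC
Rule 2/3 (CMW, +03:45): 2020-06-15 19:27 UTC ≤ query < 2021-01-29 20:42 UTC
15·60 + 35 + 225 = 1160 min
1160 = 0·1440 + 1160; 1160 = 19·60 + 20 → 19:20, same day
→ 2021-01-29 19:20 CMW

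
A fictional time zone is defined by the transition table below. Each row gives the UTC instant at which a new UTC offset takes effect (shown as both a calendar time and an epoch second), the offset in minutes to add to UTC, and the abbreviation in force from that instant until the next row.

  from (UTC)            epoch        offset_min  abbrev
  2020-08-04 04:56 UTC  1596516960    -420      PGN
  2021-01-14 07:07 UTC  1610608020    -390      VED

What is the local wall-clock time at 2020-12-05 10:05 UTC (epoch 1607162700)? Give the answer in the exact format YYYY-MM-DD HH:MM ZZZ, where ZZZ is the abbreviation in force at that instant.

2020-12-05 03:05 PGN

Query: 2020-12-05 10:05 UTC
Rule 1/2 (PGN, -07:00): 2020-08-04 04:56 UTC ≤ query < 2021-01-14 07:07 UTC
10·60 + 5 - 420 = 185 min
185 = 0·1440 + 185; 185 = 3·60 + 5 → 03:05, same day
→ 2020-12-05 03:05 PGN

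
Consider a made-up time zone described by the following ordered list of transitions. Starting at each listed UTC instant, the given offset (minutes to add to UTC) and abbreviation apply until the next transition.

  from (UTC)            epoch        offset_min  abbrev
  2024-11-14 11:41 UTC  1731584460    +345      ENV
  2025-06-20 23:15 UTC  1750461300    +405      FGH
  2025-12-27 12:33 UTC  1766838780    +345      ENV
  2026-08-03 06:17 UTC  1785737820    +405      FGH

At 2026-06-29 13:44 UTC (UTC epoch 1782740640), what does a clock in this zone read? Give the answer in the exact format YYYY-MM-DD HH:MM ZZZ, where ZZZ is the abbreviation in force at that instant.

2026-06-29 19:29 ENV

Query: 2026-06-29 13:44 UTC
Rule 3/4 (ENV, +05:45): 2025-12-27 12:33 UTC ≤ query < 2026-08-03 06:17 UTC
13·60 + 44 + 345 = 1169 min
1169 = 0·1440 + 1169; 1169 = 19·60 + 29 → 19:29, same day
→ 2026-06-29 19:29 ENV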